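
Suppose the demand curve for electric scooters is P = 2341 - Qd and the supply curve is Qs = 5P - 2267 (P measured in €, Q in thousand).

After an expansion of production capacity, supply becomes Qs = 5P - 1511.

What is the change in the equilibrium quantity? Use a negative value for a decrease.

+126

Solve the original market: 2341 - P = 5P - 2267, hence P = 768 and Q = 1573.
With the change applied: demand Qd = 2341 - P, supply Qs = 5P - 1511.
Clearing the new market: 2341 - P = 5P - 1511, so P = 642 and Q = 1699.
ΔQ = 1699 − 1573 = +126.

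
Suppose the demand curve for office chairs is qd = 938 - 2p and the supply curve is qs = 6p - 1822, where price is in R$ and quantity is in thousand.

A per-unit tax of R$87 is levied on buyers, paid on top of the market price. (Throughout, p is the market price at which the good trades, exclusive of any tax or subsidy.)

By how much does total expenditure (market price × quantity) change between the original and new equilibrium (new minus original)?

Solve the original market: 938 - 2p = 6p - 1822, hence p = 345 and q = 248.
Since buyers pay the price plus the tax, the effective demand curve becomes qd = 764 - 2p.
New equilibrium: 764 - 2p = 6p - 1822 ⇒ 2586 = 8p ⇒ p = 323.25, q = 117.5.
Expenditure moves from 345×248 = 85560 to 323.25×117.5 = 37981.875; change = -47578.125.

-47578.125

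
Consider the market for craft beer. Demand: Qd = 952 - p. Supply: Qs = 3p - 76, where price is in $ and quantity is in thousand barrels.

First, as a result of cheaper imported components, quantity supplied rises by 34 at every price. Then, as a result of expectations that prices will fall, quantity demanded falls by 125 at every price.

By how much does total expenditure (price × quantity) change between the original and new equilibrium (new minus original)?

Original equilibrium: 952 - p = 3p - 76 gives 1028 = 4p, so p = 257 and Q = 695.
After the shift, demand is Qd = 827 - p and supply is Qs = 3p - 42.
New equilibrium: 827 - p = 3p - 42 ⇒ 869 = 4p ⇒ p = 217.25, Q = 609.75.
Expenditure moves from 257×695 = 178615 to 217.25×609.75 = 132468.1875; change = -46146.8125.

-46146.8125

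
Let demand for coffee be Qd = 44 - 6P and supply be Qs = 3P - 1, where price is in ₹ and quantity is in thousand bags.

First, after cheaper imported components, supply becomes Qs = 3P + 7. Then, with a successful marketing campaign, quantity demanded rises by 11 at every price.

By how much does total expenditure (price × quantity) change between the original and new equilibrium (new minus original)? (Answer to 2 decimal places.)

+52.67

Original equilibrium: 44 - 6P = 3P - 1 gives 45 = 9P, so P = 5 and Q = 14.
The new curves are Qd = 55 - 6P (demand) and Qs = 3P + 7 (supply).
Equate the new curves: 55 - 6P = 3P + 7, giving 48 = 9P, P = 16/3 ≈ 5.3333, Q = 23.
Expenditure moves from 5×14 = 70 to 5.3333×23 = 122.6667; change = +52.67.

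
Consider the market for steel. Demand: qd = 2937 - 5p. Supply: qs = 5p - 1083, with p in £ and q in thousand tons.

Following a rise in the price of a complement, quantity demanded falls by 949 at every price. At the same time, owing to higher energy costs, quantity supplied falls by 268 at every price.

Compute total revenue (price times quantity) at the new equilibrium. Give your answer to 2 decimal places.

106347.15

Original equilibrium: 2937 - 5p = 5p - 1083 gives 4020 = 10p, so p = 402 and q = 927.
With the change applied: demand qd = 1988 - 5p, supply qs = 5p - 1351.
New equilibrium: 1988 - 5p = 5p - 1351 ⇒ 3339 = 10p ⇒ p = 333.9, q = 318.5.
New expenditure = 333.9 × 318.5 = 106347.15.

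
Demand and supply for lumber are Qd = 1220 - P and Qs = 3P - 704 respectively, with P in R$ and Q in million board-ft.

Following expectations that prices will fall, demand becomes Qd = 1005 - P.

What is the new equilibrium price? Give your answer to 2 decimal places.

Original equilibrium: 1220 - P = 3P - 704 gives 1924 = 4P, so P = 481 and Q = 739.
After the shift, demand is Qd = 1005 - P and supply is Qs = 3P - 704.
Equate the new curves: 1005 - P = 3P - 704, giving 1709 = 4P, P = 427.25, Q = 577.75.

427.25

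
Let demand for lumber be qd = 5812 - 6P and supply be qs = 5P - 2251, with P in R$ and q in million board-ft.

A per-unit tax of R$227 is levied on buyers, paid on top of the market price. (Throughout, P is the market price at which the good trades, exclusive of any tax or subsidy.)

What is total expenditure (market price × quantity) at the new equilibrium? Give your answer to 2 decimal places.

484244.17

Solve the original market: 5812 - 6P = 5P - 2251, hence P = 733 and q = 1414.
Since buyers pay the price plus the tax, the effective demand curve becomes qd = 4450 - 6P.
Clearing the new market: 4450 - 6P = 5P - 2251, so P = 6701/11 ≈ 609.1818 and q = 8744/11 ≈ 794.9091.
New expenditure = 609.1818 × 794.9091 = 484244.17.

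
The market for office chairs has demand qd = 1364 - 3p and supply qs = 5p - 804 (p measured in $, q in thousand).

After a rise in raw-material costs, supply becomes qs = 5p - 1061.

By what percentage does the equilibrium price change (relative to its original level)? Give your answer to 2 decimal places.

Solve the original market: 1364 - 3p = 5p - 804, hence p = 271 and q = 551.
With the change applied: demand qd = 1364 - 3p, supply qs = 5p - 1061.
Clearing the new market: 1364 - 3p = 5p - 1061, so p = 303.125 and q = 454.625.
%Δp = (303.125 − 271) / 271 × 100 = +11.85%.

+11.85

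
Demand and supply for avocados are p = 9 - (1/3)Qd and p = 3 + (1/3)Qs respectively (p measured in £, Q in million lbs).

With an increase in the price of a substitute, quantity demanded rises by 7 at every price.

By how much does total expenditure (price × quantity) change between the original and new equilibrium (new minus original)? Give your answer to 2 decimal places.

+35.58

Initially, 27 - 3p = 3p - 9, so 36 = 6p and p = 6, Q = 9.
After the shift, demand is Qd = 34 - 3p and supply is Qs = 3p - 9.
Setting them equal: 34 - 3p = 3p - 9 → 43 = 6p, so p = 43/6 ≈ 7.1667 and Q = 12.5.
Expenditure moves from 6×9 = 54 to 7.1667×12.5 = 89.5833; change = +35.58.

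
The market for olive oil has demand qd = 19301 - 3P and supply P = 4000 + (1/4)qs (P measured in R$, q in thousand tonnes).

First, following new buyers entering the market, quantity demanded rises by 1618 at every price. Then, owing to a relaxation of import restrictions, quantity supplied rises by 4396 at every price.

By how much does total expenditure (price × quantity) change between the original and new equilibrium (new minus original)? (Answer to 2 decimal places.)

+11393336.08

Initially, 19301 - 3P = 4P - 16000, so 35301 = 7P and P = 5043, q = 4172.
The new curves are qd = 20919 - 3P (demand) and qs = 4P - 11604 (supply).
Setting them equal: 20919 - 3P = 4P - 11604 → 32523 = 7P, so P = 32523/7 ≈ 4646.1429 and q = 48864/7 ≈ 6980.5714.
Expenditure moves from 5043×4172 = 21039396 to 4646.1429×6980.5714 = 32432732.0816; change = +11393336.08.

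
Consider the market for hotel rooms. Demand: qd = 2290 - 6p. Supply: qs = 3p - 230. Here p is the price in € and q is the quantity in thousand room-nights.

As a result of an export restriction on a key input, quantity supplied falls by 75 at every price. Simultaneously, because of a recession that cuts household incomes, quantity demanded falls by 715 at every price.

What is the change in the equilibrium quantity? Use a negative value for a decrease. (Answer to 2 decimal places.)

-288.33

Solve the original market: 2290 - 6p = 3p - 230, hence p = 280 and q = 610.
After the shift, demand is qd = 1575 - 6p and supply is qs = 3p - 305.
New equilibrium: 1575 - 6p = 3p - 305 ⇒ 1880 = 9p ⇒ p = 1880/9 ≈ 208.8889, q = 965/3 ≈ 321.6667.
Δq = 321.6667 − 610 = -288.33.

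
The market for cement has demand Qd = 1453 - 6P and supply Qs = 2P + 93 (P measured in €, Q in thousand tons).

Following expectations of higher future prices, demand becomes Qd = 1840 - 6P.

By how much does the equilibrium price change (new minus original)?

+48.375

Original equilibrium: 1453 - 6P = 2P + 93 gives 1360 = 8P, so P = 170 and Q = 433.
After the shift, demand is Qd = 1840 - 6P and supply is Qs = 2P + 93.
New equilibrium: 1840 - 6P = 2P + 93 ⇒ 1747 = 8P ⇒ P = 218.375, Q = 529.75.
ΔP = 218.375 − 170 = +48.375.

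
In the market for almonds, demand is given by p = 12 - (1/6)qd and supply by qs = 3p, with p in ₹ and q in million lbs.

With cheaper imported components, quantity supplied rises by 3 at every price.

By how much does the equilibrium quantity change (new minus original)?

Original equilibrium: 72 - 6p = 3p gives 72 = 9p, so p = 8 and q = 24.
After the shift, demand is qd = 72 - 6p and supply is qs = 3p + 3.
New equilibrium: 72 - 6p = 3p + 3 ⇒ 69 = 9p ⇒ p = 23/3 ≈ 7.6667, q = 26.
Δq = 26 − 24 = +2.

+2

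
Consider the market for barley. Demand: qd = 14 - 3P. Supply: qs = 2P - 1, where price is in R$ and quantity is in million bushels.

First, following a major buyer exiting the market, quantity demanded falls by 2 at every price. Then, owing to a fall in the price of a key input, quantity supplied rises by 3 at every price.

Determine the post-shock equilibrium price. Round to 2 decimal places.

Original equilibrium: 14 - 3P = 2P - 1 gives 15 = 5P, so P = 3 and q = 5.
The new curves are qd = 12 - 3P (demand) and qs = 2P + 2 (supply).
Equate the new curves: 12 - 3P = 2P + 2, giving 10 = 5P, P = 2, q = 6.

2.00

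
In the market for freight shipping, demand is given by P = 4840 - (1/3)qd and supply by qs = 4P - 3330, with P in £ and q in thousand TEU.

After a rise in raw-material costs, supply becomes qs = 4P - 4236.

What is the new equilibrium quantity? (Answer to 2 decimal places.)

Initially, 14520 - 3P = 4P - 3330, so 17850 = 7P and P = 2550, q = 6870.
After the shift, demand is qd = 14520 - 3P and supply is qs = 4P - 4236.
Equate the new curves: 14520 - 3P = 4P - 4236, giving 18756 = 7P, P = 18756/7 ≈ 2679.4286, q = 45372/7 ≈ 6481.7143.

6481.71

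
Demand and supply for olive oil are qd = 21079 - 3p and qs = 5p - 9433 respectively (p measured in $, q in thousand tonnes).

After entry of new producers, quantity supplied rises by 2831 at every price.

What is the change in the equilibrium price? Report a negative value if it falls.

-353.875

Before the shock: 21079 - 3p = 5p - 9433 ⇒ 30512 = 8p ⇒ p = 3814, q = 9637.
The shock moves the curves to qd = 21079 - 3p and qs = 5p - 6602.
New equilibrium: 21079 - 3p = 5p - 6602 ⇒ 27681 = 8p ⇒ p = 3460.125, q = 10698.625.
Δp = 3460.125 − 3814 = -353.875.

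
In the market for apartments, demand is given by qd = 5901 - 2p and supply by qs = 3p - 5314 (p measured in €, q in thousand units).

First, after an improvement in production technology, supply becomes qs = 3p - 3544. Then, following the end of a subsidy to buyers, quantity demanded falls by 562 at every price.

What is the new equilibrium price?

1776.6

Solve the original market: 5901 - 2p = 3p - 5314, hence p = 2243 and q = 1415.
The new curves are qd = 5339 - 2p (demand) and qs = 3p - 3544 (supply).
Equate the new curves: 5339 - 2p = 3p - 3544, giving 8883 = 5p, p = 1776.6, q = 1785.8.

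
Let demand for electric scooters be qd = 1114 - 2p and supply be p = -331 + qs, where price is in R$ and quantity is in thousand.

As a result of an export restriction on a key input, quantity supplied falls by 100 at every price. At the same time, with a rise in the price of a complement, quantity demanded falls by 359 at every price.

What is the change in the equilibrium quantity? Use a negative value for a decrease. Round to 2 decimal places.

-186.33

Initially, 1114 - 2p = p + 331, so 783 = 3p and p = 261, q = 592.
The shock moves the curves to qd = 755 - 2p and qs = p + 231.
Equate the new curves: 755 - 2p = p + 231, giving 524 = 3p, p = 524/3 ≈ 174.6667, q = 1217/3 ≈ 405.6667.
Δq = 405.6667 − 592 = -186.33.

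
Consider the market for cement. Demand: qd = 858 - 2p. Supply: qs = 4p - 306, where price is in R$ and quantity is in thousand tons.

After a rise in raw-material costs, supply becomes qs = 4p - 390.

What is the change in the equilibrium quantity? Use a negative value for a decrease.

-28

Initially, 858 - 2p = 4p - 306, so 1164 = 6p and p = 194, q = 470.
With the change applied: demand qd = 858 - 2p, supply qs = 4p - 390.
Clearing the new market: 858 - 2p = 4p - 390, so p = 208 and q = 442.
Δq = 442 − 470 = -28.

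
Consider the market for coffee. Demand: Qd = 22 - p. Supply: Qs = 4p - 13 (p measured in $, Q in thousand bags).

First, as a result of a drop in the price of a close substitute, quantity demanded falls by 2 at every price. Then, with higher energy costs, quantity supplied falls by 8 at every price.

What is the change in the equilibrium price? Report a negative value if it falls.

Initially, 22 - p = 4p - 13, so 35 = 5p and p = 7, Q = 15.
After the shift, demand is Qd = 20 - p and supply is Qs = 4p - 21.
New equilibrium: 20 - p = 4p - 21 ⇒ 41 = 5p ⇒ p = 8.2, Q = 11.8.
Δp = 8.2 − 7 = +1.2.

+1.2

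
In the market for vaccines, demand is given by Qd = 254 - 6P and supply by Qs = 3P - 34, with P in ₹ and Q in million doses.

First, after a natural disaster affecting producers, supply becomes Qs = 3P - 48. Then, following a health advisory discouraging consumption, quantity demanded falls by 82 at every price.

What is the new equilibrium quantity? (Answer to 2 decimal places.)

25.33

Before the shock: 254 - 6P = 3P - 34 ⇒ 288 = 9P ⇒ P = 32, Q = 62.
With the change applied: demand Qd = 172 - 6P, supply Qs = 3P - 48.
New equilibrium: 172 - 6P = 3P - 48 ⇒ 220 = 9P ⇒ P = 220/9 ≈ 24.4444, Q = 76/3 ≈ 25.3333.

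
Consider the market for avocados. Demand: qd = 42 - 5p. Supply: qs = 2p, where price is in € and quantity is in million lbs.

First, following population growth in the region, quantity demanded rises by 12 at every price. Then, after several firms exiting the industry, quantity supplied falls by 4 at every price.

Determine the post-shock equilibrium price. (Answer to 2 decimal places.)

Original equilibrium: 42 - 5p = 2p gives 42 = 7p, so p = 6 and q = 12.
With the change applied: demand qd = 54 - 5p, supply qs = 2p - 4.
Setting them equal: 54 - 5p = 2p - 4 → 58 = 7p, so p = 58/7 ≈ 8.2857 and q = 88/7 ≈ 12.5714.

8.29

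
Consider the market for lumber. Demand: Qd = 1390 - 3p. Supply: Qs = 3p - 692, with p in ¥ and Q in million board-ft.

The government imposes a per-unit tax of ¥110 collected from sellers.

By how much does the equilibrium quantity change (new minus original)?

Original equilibrium: 1390 - 3p = 3p - 692 gives 2082 = 6p, so p = 347 and Q = 349.
Since sellers keep the price net of the tax, the effective supply curve becomes Qs = 3p - 1022.
Setting them equal: 1390 - 3p = 3p - 1022 → 2412 = 6p, so p = 402 and Q = 184.
ΔQ = 184 − 349 = -165.

-165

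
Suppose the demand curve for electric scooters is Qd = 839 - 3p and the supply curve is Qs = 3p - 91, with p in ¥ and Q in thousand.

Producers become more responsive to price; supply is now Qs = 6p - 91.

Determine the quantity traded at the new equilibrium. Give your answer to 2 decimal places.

Original equilibrium: 839 - 3p = 3p - 91 gives 930 = 6p, so p = 155 and Q = 374.
After the shift, demand is Qd = 839 - 3p and supply is Qs = 6p - 91.
Setting them equal: 839 - 3p = 6p - 91 → 930 = 9p, so p = 310/3 ≈ 103.3333 and Q = 529.

529.00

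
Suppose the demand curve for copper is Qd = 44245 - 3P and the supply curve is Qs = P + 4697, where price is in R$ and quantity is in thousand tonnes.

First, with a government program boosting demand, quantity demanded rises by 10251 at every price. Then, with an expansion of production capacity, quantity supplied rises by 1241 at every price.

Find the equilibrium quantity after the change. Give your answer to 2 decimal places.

Before the shock: 44245 - 3P = P + 4697 ⇒ 39548 = 4P ⇒ P = 9887, Q = 14584.
The new curves are Qd = 54496 - 3P (demand) and Qs = P + 5938 (supply).
Clearing the new market: 54496 - 3P = P + 5938, so P = 12139.5 and Q = 18077.5.

18077.50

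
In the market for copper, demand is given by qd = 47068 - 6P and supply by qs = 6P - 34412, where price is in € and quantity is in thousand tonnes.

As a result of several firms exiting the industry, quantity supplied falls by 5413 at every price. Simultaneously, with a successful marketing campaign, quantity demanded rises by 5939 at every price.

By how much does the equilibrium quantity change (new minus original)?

Initially, 47068 - 6P = 6P - 34412, so 81480 = 12P and P = 6790, q = 6328.
After the shift, demand is qd = 53007 - 6P and supply is qs = 6P - 39825.
Clearing the new market: 53007 - 6P = 6P - 39825, so P = 7736 and q = 6591.
Δq = 6591 − 6328 = +263.

+263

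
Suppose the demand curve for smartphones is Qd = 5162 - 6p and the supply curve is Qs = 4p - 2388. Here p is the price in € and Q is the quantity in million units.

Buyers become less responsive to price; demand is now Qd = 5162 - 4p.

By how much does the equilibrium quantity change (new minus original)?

+755

Original equilibrium: 5162 - 6p = 4p - 2388 gives 7550 = 10p, so p = 755 and Q = 632.
After the shift, demand is Qd = 5162 - 4p and supply is Qs = 4p - 2388.
Clearing the new market: 5162 - 4p = 4p - 2388, so p = 943.75 and Q = 1387.
ΔQ = 1387 − 632 = +755.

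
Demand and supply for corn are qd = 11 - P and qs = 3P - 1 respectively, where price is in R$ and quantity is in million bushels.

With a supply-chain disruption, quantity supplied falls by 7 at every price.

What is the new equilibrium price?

4.75

Original equilibrium: 11 - P = 3P - 1 gives 12 = 4P, so P = 3 and q = 8.
With the change applied: demand qd = 11 - P, supply qs = 3P - 8.
Clearing the new market: 11 - P = 3P - 8, so P = 4.75 and q = 6.25.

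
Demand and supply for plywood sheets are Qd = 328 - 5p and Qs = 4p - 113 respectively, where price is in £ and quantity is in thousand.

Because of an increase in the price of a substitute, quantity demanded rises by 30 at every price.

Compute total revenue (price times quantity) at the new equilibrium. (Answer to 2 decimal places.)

5041.44

Initially, 328 - 5p = 4p - 113, so 441 = 9p and p = 49, Q = 83.
The shock moves the curves to Qd = 358 - 5p and Qs = 4p - 113.
Clearing the new market: 358 - 5p = 4p - 113, so p = 157/3 ≈ 52.3333 and Q = 289/3 ≈ 96.3333.
New expenditure = 52.3333 × 96.3333 = 5041.44.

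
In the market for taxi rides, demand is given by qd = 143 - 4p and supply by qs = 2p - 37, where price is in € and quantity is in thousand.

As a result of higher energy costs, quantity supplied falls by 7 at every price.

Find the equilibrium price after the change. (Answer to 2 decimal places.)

31.17

Original equilibrium: 143 - 4p = 2p - 37 gives 180 = 6p, so p = 30 and q = 23.
The new curves are qd = 143 - 4p (demand) and qs = 2p - 44 (supply).
Clearing the new market: 143 - 4p = 2p - 44, so p = 187/6 ≈ 31.1667 and q = 55/3 ≈ 18.3333.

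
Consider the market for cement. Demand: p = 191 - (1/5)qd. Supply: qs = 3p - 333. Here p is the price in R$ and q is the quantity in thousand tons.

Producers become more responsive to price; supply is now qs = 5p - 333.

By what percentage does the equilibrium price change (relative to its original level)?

-20

Solve the original market: 955 - 5p = 3p - 333, hence p = 161 and q = 150.
After the shift, demand is qd = 955 - 5p and supply is qs = 5p - 333.
Equate the new curves: 955 - 5p = 5p - 333, giving 1288 = 10p, p = 128.8, q = 311.
%Δp = (128.8 − 161) / 161 × 100 = -20%.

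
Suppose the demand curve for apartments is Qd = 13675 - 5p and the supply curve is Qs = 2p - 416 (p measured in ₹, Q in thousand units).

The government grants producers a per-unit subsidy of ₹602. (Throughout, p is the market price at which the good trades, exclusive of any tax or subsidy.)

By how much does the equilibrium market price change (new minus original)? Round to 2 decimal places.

Initially, 13675 - 5p = 2p - 416, so 14091 = 7p and p = 2013, Q = 3610.
Since sellers receive the price plus the subsidy, the effective supply curve becomes Qs = 2p + 788.
New equilibrium: 13675 - 5p = 2p + 788 ⇒ 12887 = 7p ⇒ p = 1841, Q = 4470.
Δp = 1841 − 2013 = -172.00.

-172.00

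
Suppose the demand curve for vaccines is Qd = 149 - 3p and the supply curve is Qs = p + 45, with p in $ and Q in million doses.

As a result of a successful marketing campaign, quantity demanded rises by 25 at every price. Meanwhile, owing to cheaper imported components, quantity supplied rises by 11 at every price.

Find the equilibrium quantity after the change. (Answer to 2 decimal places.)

85.50

Solve the original market: 149 - 3p = p + 45, hence p = 26 and Q = 71.
The new curves are Qd = 174 - 3p (demand) and Qs = p + 56 (supply).
Equate the new curves: 174 - 3p = p + 56, giving 118 = 4p, p = 29.5, Q = 85.5.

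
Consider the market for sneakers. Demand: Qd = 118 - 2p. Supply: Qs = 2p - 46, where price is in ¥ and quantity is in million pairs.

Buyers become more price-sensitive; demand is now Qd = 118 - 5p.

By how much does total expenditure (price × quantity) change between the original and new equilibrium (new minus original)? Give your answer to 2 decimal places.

Solve the original market: 118 - 2p = 2p - 46, hence p = 41 and Q = 36.
The new curves are Qd = 118 - 5p (demand) and Qs = 2p - 46 (supply).
Equate the new curves: 118 - 5p = 2p - 46, giving 164 = 7p, p = 164/7 ≈ 23.4286, Q = 6/7 ≈ 0.8571.
Expenditure moves from 41×36 = 1476 to 23.4286×0.8571 = 20.0816; change = -1455.92.

-1455.92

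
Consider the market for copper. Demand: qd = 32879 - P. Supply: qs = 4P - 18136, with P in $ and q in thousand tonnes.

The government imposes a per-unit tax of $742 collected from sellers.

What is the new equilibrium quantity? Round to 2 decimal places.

22082.40

Solve the original market: 32879 - P = 4P - 18136, hence P = 10203 and q = 22676.
Since sellers keep the price net of the tax, the effective supply curve becomes qs = 4P - 21104.
Equate the new curves: 32879 - P = 4P - 21104, giving 53983 = 5P, P = 10796.6, q = 22082.4.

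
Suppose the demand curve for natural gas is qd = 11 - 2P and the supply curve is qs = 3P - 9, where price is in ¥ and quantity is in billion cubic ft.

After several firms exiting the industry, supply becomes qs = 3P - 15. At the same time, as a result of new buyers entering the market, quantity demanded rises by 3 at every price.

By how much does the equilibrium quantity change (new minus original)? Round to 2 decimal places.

-0.60

Initially, 11 - 2P = 3P - 9, so 20 = 5P and P = 4, q = 3.
The new curves are qd = 14 - 2P (demand) and qs = 3P - 15 (supply).
Setting them equal: 14 - 2P = 3P - 15 → 29 = 5P, so P = 5.8 and q = 2.4.
Δq = 2.4 − 3 = -0.60.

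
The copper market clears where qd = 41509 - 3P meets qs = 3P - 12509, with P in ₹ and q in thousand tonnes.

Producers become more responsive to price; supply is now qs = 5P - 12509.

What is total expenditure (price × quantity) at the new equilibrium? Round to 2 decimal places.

143500505.06

Initially, 41509 - 3P = 3P - 12509, so 54018 = 6P and P = 9003, q = 14500.
The new curves are qd = 41509 - 3P (demand) and qs = 5P - 12509 (supply).
Setting them equal: 41509 - 3P = 5P - 12509 → 54018 = 8P, so P = 6752.25 and q = 21252.25.
New expenditure = 6752.25 × 21252.25 = 143500505.06.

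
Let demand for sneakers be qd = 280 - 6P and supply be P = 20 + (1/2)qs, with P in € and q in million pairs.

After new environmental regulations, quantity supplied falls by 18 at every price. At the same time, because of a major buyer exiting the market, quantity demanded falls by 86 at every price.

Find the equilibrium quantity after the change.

Before the shock: 280 - 6P = 2P - 40 ⇒ 320 = 8P ⇒ P = 40, q = 40.
The new curves are qd = 194 - 6P (demand) and qs = 2P - 58 (supply).
Clearing the new market: 194 - 6P = 2P - 58, so P = 31.5 and q = 5.

5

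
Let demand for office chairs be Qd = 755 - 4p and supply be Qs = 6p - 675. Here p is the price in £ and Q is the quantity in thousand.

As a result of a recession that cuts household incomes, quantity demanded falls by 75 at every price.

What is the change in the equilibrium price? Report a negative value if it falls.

-7.5

Before the shock: 755 - 4p = 6p - 675 ⇒ 1430 = 10p ⇒ p = 143, Q = 183.
With the change applied: demand Qd = 680 - 4p, supply Qs = 6p - 675.
Equate the new curves: 680 - 4p = 6p - 675, giving 1355 = 10p, p = 135.5, Q = 138.
Δp = 135.5 − 143 = -7.5.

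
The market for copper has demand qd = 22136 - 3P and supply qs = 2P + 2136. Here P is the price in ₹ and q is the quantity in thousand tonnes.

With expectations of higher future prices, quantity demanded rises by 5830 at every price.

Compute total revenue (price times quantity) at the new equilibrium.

Initially, 22136 - 3P = 2P + 2136, so 20000 = 5P and P = 4000, q = 10136.
The shock moves the curves to qd = 27966 - 3P and qs = 2P + 2136.
Equate the new curves: 27966 - 3P = 2P + 2136, giving 25830 = 5P, P = 5166, q = 12468.
New expenditure = 5166 × 12468 = 64409688.

64409688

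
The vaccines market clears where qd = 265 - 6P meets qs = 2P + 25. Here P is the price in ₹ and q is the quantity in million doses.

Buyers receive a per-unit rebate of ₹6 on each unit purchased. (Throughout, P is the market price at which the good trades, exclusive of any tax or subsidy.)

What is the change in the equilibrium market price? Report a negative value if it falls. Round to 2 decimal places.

Initially, 265 - 6P = 2P + 25, so 240 = 8P and P = 30, q = 85.
Since buyers' out-of-pocket price is the market price minus the rebate, the effective demand curve becomes qd = 301 - 6P.
Clearing the new market: 301 - 6P = 2P + 25, so P = 34.5 and q = 94.
ΔP = 34.5 − 30 = +4.50.

+4.50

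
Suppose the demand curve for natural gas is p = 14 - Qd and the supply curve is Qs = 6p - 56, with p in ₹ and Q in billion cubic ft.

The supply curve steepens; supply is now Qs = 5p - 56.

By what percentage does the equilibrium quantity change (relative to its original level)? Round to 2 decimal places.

-41.67

Initially, 14 - p = 6p - 56, so 70 = 7p and p = 10, Q = 4.
The new curves are Qd = 14 - p (demand) and Qs = 5p - 56 (supply).
Clearing the new market: 14 - p = 5p - 56, so p = 35/3 ≈ 11.6667 and Q = 7/3 ≈ 2.3333.
%ΔQ = (2.3333 − 4) / 4 × 100 = -41.67%.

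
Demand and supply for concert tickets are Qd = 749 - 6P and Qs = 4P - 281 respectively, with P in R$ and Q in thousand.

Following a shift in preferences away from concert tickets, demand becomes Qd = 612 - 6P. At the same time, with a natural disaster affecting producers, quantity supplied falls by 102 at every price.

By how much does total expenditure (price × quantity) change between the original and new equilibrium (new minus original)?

Before the shock: 749 - 6P = 4P - 281 ⇒ 1030 = 10P ⇒ P = 103, Q = 131.
After the shift, demand is Qd = 612 - 6P and supply is Qs = 4P - 383.
Clearing the new market: 612 - 6P = 4P - 383, so P = 99.5 and Q = 15.
Expenditure moves from 103×131 = 13493 to 99.5×15 = 1492.5; change = -12000.5.

-12000.5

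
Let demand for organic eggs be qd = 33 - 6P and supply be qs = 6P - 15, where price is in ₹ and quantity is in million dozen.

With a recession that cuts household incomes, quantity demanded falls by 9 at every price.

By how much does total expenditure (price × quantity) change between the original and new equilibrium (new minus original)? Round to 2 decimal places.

Original equilibrium: 33 - 6P = 6P - 15 gives 48 = 12P, so P = 4 and q = 9.
With the change applied: demand qd = 24 - 6P, supply qs = 6P - 15.
Setting them equal: 24 - 6P = 6P - 15 → 39 = 12P, so P = 3.25 and q = 4.5.
Expenditure moves from 4×9 = 36 to 3.25×4.5 = 14.625; change = -21.38.

-21.38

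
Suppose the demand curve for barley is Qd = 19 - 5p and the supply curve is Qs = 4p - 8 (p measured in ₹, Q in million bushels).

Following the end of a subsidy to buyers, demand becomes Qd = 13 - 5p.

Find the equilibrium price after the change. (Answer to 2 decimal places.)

Initially, 19 - 5p = 4p - 8, so 27 = 9p and p = 3, Q = 4.
With the change applied: demand Qd = 13 - 5p, supply Qs = 4p - 8.
Setting them equal: 13 - 5p = 4p - 8 → 21 = 9p, so p = 7/3 ≈ 2.3333 and Q = 4/3 ≈ 1.3333.

2.33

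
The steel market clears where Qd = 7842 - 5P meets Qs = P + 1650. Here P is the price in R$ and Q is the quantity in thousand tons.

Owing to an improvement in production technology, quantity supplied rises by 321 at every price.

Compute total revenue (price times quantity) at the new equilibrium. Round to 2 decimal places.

Before the shock: 7842 - 5P = P + 1650 ⇒ 6192 = 6P ⇒ P = 1032, Q = 2682.
After the shift, demand is Qd = 7842 - 5P and supply is Qs = P + 1971.
Setting them equal: 7842 - 5P = P + 1971 → 5871 = 6P, so P = 978.5 and Q = 2949.5.
New expenditure = 978.5 × 2949.5 = 2886085.75.

2886085.75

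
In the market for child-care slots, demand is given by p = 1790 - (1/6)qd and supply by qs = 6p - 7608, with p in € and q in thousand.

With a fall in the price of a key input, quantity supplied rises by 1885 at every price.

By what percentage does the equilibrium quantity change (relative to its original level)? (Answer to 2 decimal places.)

+60.19

Initially, 10740 - 6p = 6p - 7608, so 18348 = 12p and p = 1529, q = 1566.
After the shift, demand is qd = 10740 - 6p and supply is qs = 6p - 5723.
New equilibrium: 10740 - 6p = 6p - 5723 ⇒ 16463 = 12p ⇒ p = 16463/12 ≈ 1371.9167, q = 2508.5.
%Δq = (2508.5 − 1566) / 1566 × 100 = +60.19%.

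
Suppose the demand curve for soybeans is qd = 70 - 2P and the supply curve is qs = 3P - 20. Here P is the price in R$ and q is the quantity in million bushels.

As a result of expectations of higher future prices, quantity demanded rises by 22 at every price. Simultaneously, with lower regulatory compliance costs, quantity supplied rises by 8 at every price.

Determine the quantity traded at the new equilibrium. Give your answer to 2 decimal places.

Initially, 70 - 2P = 3P - 20, so 90 = 5P and P = 18, q = 34.
After the shift, demand is qd = 92 - 2P and supply is qs = 3P - 12.
Setting them equal: 92 - 2P = 3P - 12 → 104 = 5P, so P = 20.8 and q = 50.4.

50.40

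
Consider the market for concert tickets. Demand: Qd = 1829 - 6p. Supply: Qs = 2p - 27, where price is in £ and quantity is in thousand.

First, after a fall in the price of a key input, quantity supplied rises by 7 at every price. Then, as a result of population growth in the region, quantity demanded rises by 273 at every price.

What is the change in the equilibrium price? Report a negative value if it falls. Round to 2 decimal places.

+33.25

Initially, 1829 - 6p = 2p - 27, so 1856 = 8p and p = 232, Q = 437.
After the shift, demand is Qd = 2102 - 6p and supply is Qs = 2p - 20.
Equate the new curves: 2102 - 6p = 2p - 20, giving 2122 = 8p, p = 265.25, Q = 510.5.
Δp = 265.25 − 232 = +33.25.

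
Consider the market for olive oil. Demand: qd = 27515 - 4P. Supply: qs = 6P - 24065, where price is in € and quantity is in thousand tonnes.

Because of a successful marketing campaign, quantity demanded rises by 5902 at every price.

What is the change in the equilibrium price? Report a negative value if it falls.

Initially, 27515 - 4P = 6P - 24065, so 51580 = 10P and P = 5158, q = 6883.
After the shift, demand is qd = 33417 - 4P and supply is qs = 6P - 24065.
Equate the new curves: 33417 - 4P = 6P - 24065, giving 57482 = 10P, P = 5748.2, q = 10424.2.
ΔP = 5748.2 − 5158 = +590.2.

+590.2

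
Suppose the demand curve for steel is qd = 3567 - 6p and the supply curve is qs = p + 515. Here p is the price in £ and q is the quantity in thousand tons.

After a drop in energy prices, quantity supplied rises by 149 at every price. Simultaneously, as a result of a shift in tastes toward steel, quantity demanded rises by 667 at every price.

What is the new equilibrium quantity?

1174

Original equilibrium: 3567 - 6p = p + 515 gives 3052 = 7p, so p = 436 and q = 951.
The shock moves the curves to qd = 4234 - 6p and qs = p + 664.
New equilibrium: 4234 - 6p = p + 664 ⇒ 3570 = 7p ⇒ p = 510, q = 1174.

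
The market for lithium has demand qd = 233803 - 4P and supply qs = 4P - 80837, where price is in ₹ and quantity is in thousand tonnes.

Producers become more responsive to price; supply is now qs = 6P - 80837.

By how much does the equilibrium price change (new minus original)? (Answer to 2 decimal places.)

Before the shock: 233803 - 4P = 4P - 80837 ⇒ 314640 = 8P ⇒ P = 39330, q = 76483.
The new curves are qd = 233803 - 4P (demand) and qs = 6P - 80837 (supply).
Equate the new curves: 233803 - 4P = 6P - 80837, giving 314640 = 10P, P = 31464, q = 107947.
ΔP = 31464 − 39330 = -7866.00.

-7866.00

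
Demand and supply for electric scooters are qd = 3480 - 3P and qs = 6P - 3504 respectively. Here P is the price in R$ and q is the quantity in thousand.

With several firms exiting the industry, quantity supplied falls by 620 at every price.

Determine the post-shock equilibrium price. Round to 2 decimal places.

844.89

Original equilibrium: 3480 - 3P = 6P - 3504 gives 6984 = 9P, so P = 776 and q = 1152.
With the change applied: demand qd = 3480 - 3P, supply qs = 6P - 4124.
New equilibrium: 3480 - 3P = 6P - 4124 ⇒ 7604 = 9P ⇒ P = 7604/9 ≈ 844.8889, q = 2836/3 ≈ 945.3333.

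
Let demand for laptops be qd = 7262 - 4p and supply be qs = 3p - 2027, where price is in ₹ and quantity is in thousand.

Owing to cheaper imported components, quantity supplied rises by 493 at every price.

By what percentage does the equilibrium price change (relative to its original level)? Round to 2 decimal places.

Solve the original market: 7262 - 4p = 3p - 2027, hence p = 1327 and q = 1954.
After the shift, demand is qd = 7262 - 4p and supply is qs = 3p - 1534.
Clearing the new market: 7262 - 4p = 3p - 1534, so p = 8796/7 ≈ 1256.5714 and q = 15650/7 ≈ 2235.7143.
%Δp = (1256.5714 − 1327) / 1327 × 100 = -5.31%.

-5.31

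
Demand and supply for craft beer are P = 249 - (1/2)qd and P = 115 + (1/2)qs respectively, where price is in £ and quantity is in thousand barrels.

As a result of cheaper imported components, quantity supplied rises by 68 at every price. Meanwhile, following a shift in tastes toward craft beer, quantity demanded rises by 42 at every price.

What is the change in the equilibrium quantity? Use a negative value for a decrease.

+55

Before the shock: 498 - 2P = 2P - 230 ⇒ 728 = 4P ⇒ P = 182, q = 134.
The new curves are qd = 540 - 2P (demand) and qs = 2P - 162 (supply).
Setting them equal: 540 - 2P = 2P - 162 → 702 = 4P, so P = 175.5 and q = 189.
Δq = 189 − 134 = +55.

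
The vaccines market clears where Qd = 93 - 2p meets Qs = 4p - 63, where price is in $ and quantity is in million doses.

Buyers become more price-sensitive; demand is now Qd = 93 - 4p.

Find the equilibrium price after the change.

Solve the original market: 93 - 2p = 4p - 63, hence p = 26 and Q = 41.
The shock moves the curves to Qd = 93 - 4p and Qs = 4p - 63.
Equate the new curves: 93 - 4p = 4p - 63, giving 156 = 8p, p = 19.5, Q = 15.

19.5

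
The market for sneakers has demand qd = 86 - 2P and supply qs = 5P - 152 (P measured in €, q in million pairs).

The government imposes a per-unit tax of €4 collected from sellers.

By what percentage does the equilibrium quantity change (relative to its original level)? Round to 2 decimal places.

-31.75

Original equilibrium: 86 - 2P = 5P - 152 gives 238 = 7P, so P = 34 and q = 18.
Since sellers keep the price net of the tax, the effective supply curve becomes qs = 5P - 172.
Clearing the new market: 86 - 2P = 5P - 172, so P = 258/7 ≈ 36.8571 and q = 86/7 ≈ 12.2857.
%Δq = (12.2857 − 18) / 18 × 100 = -31.75%.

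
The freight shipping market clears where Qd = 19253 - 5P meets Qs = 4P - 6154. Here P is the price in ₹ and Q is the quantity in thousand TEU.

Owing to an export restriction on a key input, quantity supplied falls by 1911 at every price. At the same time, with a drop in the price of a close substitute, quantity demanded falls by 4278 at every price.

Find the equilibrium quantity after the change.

Original equilibrium: 19253 - 5P = 4P - 6154 gives 25407 = 9P, so P = 2823 and Q = 5138.
With the change applied: demand Qd = 14975 - 5P, supply Qs = 4P - 8065.
Clearing the new market: 14975 - 5P = 4P - 8065, so P = 2560 and Q = 2175.

2175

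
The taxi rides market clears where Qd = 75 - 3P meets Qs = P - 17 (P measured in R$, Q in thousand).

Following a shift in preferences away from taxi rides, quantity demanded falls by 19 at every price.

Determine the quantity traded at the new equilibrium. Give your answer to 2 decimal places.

1.25

Solve the original market: 75 - 3P = P - 17, hence P = 23 and Q = 6.
After the shift, demand is Qd = 56 - 3P and supply is Qs = P - 17.
New equilibrium: 56 - 3P = P - 17 ⇒ 73 = 4P ⇒ P = 18.25, Q = 1.25.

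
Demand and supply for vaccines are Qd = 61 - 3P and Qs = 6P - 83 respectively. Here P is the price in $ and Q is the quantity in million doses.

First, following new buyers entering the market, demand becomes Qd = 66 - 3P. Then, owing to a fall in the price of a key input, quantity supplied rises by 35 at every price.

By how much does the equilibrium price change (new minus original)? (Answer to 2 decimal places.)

Initially, 61 - 3P = 6P - 83, so 144 = 9P and P = 16, Q = 13.
The new curves are Qd = 66 - 3P (demand) and Qs = 6P - 48 (supply).
Setting them equal: 66 - 3P = 6P - 48 → 114 = 9P, so P = 38/3 ≈ 12.6667 and Q = 28.
ΔP = 12.6667 − 16 = -3.33.

-3.33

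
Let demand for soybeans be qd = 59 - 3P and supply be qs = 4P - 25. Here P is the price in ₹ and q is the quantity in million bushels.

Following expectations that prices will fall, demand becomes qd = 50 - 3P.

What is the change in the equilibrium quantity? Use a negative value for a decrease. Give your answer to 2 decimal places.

Solve the original market: 59 - 3P = 4P - 25, hence P = 12 and q = 23.
With the change applied: demand qd = 50 - 3P, supply qs = 4P - 25.
Clearing the new market: 50 - 3P = 4P - 25, so P = 75/7 ≈ 10.7143 and q = 125/7 ≈ 17.8571.
Δq = 17.8571 − 23 = -5.14.

-5.14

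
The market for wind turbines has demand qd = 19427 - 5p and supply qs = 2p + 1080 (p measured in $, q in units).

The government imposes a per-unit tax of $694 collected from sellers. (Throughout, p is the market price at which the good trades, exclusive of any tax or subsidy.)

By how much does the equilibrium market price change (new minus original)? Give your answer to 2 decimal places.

Solve the original market: 19427 - 5p = 2p + 1080, hence p = 2621 and q = 6322.
Since sellers keep the price net of the tax, the effective supply curve becomes qs = 2p - 308.
Clearing the new market: 19427 - 5p = 2p - 308, so p = 19735/7 ≈ 2819.2857 and q = 37314/7 ≈ 5330.5714.
Δp = 2819.2857 − 2621 = +198.29.

+198.29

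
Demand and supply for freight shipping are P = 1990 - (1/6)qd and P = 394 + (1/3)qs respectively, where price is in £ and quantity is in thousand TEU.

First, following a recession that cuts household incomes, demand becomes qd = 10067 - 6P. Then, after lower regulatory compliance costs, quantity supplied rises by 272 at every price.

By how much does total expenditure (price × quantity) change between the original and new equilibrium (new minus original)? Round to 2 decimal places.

-1301072.33

Initially, 11940 - 6P = 3P - 1182, so 13122 = 9P and P = 1458, q = 3192.
The new curves are qd = 10067 - 6P (demand) and qs = 3P - 910 (supply).
New equilibrium: 10067 - 6P = 3P - 910 ⇒ 10977 = 9P ⇒ P = 3659/3 ≈ 1219.6667, q = 2749.
Expenditure moves from 1458×3192 = 4653936 to 1219.6667×2749 = 3352863.6667; change = -1301072.33.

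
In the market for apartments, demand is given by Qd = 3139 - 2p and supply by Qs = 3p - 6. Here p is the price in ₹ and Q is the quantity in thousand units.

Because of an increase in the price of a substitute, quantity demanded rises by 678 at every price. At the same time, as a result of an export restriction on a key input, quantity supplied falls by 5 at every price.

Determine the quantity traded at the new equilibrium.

2285.8

Initially, 3139 - 2p = 3p - 6, so 3145 = 5p and p = 629, Q = 1881.
The shock moves the curves to Qd = 3817 - 2p and Qs = 3p - 11.
New equilibrium: 3817 - 2p = 3p - 11 ⇒ 3828 = 5p ⇒ p = 765.6, Q = 2285.8.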